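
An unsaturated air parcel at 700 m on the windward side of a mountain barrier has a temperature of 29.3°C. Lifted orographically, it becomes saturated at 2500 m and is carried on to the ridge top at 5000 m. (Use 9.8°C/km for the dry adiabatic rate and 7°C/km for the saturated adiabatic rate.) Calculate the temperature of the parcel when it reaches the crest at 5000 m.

-5.84°C

Dry to 2500 m: -9.8 × 1.8 km = -17.64°C, so T = 11.66°C.
Saturated to 5000 m: -7 × 2.5 km = -17.5°C, so T = -5.84°C.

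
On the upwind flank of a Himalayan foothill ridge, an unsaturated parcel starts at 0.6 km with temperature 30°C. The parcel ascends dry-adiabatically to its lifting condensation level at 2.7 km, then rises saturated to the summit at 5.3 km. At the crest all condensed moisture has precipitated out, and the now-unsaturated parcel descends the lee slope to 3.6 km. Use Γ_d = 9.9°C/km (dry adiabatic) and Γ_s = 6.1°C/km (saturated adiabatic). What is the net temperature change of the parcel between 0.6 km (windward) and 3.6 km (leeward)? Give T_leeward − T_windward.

-19.82°C

600 → 2700 m (dry, 9.9°C/km): ΔT = -9.9 × 2.1 = -20.79°C → T = 9.21°C
2700 → 5300 m (saturated, 6.1°C/km): ΔT = -6.1 × 2.6 = -15.86°C → T = -6.65°C
5300 → 3600 m (dry descent, 9.9°C/km): ΔT = +9.9 × 1.7 = +16.83°C → T = 10.18°C
Net change vs windward start: 10.18 − 30 = -19.82°C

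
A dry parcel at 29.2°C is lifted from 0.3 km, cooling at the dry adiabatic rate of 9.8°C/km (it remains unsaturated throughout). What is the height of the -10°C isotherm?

Height above start = (29.2 − (-10)) / 9.8 = 4 km
Altitude = 300 m + 4000 m = 4300 m

4.3 km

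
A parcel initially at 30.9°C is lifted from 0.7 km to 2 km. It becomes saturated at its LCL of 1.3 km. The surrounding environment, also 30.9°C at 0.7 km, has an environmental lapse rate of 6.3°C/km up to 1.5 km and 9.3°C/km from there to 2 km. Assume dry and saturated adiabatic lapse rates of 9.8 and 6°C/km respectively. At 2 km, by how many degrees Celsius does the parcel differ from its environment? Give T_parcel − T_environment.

Parcel:
  700 → 1300 m (dry, 9.8°C/km): ΔT = -9.8 × 0.6 = -5.88°C → T = 25.02°C
  1300 → 2000 m (saturated, 6°C/km): ΔT = -6 × 0.7 = -4.2°C → T = 20.82°C
Environment:
  700 → 1500 m (environment, lower layer, 6.3°C/km): ΔT = -6.3 × 0.8 = -5.04°C → T = 25.86°C
  1500 → 2000 m (environment, upper layer, 9.3°C/km): ΔT = -9.3 × 0.5 = -4.65°C → T = 21.21°C
T_parcel − T_env = 20.82 − 21.21 = -0.39°C

-0.39°C (parcel cooler than environment)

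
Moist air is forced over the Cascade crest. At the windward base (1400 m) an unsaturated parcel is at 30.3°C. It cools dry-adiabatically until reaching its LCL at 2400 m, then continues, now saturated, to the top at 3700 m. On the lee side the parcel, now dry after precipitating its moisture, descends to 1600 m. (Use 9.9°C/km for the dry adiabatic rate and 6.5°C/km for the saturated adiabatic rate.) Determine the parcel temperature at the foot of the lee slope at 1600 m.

1400–2400 m, dry: Δz = 1 km ⇒ ΔT = -9.9°C; T = 20.4°C
2400–3700 m, saturated: Δz = 1.3 km ⇒ ΔT = -8.45°C; T = 11.95°C
3700–1600 m, dry descent: Δz = 2.1 km ⇒ ΔT = +20.79°C; T = 32.74°C

32.74°C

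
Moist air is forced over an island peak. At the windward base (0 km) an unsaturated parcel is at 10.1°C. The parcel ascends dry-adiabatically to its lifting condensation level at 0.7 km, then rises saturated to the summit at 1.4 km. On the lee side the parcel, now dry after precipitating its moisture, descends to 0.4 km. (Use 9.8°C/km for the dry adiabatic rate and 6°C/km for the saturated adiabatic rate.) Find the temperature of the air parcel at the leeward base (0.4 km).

8.84°C

From 0 m to 700 m (dry): cools by 9.8 × 0.7 = 6.86°C, giving 3.24°C.
From 700 m to 1400 m (saturated): cools by 6 × 0.7 = 4.2°C, giving -0.96°C.
From 1400 m to 400 m (dry descent): warms by 9.8 × 1 = 9.8°C, giving 8.84°C.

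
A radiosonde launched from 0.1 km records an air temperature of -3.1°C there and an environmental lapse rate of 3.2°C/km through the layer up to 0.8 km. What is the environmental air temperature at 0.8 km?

-5.34°C

From 100 m to 800 m (environmental): cools by 3.2 × 0.7 = 2.24°C, giving -5.34°C.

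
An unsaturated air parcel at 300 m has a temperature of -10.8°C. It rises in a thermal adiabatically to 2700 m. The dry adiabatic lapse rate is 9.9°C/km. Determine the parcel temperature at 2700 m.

300–2700 m, dry adiabatic: Δz = 2.4 km ⇒ ΔT = -23.76°C; T = -34.56°C

-34.56°C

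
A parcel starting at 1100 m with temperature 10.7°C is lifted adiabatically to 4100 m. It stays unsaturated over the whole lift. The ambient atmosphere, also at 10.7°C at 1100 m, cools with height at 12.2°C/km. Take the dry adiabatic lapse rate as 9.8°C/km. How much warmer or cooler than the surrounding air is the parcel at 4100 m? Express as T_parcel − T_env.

+7.2°C (parcel warmer than environment)

Parcel:
  1100 → 4100 m (dry, 9.8°C/km): ΔT = -9.8 × 3 = -29.4°C → T = -18.7°C
Environment:
  1100 → 4100 m (environment, 12.2°C/km): ΔT = -12.2 × 3 = -36.6°C → T = -25.9°C
T_parcel − T_env = -18.7 − (-25.9) = +7.2°C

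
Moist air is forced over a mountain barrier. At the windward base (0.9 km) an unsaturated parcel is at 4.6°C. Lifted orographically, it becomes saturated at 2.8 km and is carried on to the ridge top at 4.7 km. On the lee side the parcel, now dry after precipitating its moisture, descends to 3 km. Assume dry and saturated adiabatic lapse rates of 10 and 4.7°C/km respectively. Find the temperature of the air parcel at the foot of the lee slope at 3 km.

-6.33°C

Dry to 2800 m: -10 × 1.9 km = -19°C, so T = -14.4°C.
Saturated to 4700 m: -4.7 × 1.9 km = -8.93°C, so T = -23.33°C.
Dry descent to 3000 m: +10 × 1.7 km = +17°C, so T = -6.33°C.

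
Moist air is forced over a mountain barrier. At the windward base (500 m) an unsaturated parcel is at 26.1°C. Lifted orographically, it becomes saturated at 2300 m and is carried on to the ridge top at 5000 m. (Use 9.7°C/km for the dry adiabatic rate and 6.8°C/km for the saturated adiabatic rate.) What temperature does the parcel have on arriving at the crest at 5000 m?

-9.72°C

500–2300 m, dry: Δz = 1.8 km ⇒ ΔT = -17.46°C; T = 8.64°C
2300–5000 m, saturated: Δz = 2.7 km ⇒ ΔT = -18.36°C; T = -9.72°C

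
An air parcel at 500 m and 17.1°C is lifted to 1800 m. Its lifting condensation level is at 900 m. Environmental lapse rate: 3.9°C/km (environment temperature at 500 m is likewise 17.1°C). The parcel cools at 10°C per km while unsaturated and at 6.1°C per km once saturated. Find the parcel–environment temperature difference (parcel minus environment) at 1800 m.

-4.42°C (parcel cooler than environment)

Parcel:
  Dry to 900 m: -10 × 0.4 km = -4°C, so T = 13.1°C.
  Saturated to 1800 m: -6.1 × 0.9 km = -5.49°C, so T = 7.61°C.
Environment:
  Environment to 1800 m: -3.9 × 1.3 km = -5.07°C, so T = 12.03°C.
T_parcel − T_env = 7.61 − 12.03 = -4.42°C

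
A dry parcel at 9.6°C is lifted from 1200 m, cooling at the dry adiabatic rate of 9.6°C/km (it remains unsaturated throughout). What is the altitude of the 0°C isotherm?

Height above start = (9.6 − 0) / 9.6 = 1 km
Altitude = 1200 m + 1000 m = 2200 m

2200 m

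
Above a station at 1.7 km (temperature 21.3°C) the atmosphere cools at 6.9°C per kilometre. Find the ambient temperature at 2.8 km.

Environmental to 2800 m: -6.9 × 1.1 km = -7.59°C, so T = 13.71°C.

13.71°C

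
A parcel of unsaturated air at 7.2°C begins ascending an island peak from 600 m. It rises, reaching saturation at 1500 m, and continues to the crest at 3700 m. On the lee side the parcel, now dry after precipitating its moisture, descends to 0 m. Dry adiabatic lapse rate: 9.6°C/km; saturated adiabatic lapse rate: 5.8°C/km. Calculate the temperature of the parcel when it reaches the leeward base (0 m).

Dry to 1500 m: -9.6 × 0.9 km = -8.64°C, so T = -1.44°C.
Saturated to 3700 m: -5.8 × 2.2 km = -12.76°C, so T = -14.2°C.
Dry descent to 0 m: +9.6 × 3.7 km = +35.52°C, so T = 21.32°C.

21.32°C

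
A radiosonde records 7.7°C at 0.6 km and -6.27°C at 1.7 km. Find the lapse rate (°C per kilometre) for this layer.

12.7°C/km

Γ = −ΔT/Δz = (7.7 − (-6.27)) / (1700 − 600) m
  = 13.97°C / 1.1 km = 12.7°C/km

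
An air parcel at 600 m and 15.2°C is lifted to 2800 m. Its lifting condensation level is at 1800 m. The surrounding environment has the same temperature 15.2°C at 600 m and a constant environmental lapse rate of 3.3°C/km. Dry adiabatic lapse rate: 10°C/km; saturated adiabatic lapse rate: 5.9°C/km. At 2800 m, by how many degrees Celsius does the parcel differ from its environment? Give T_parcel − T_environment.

Parcel:
  600–1800 m, dry: Δz = 1.2 km ⇒ ΔT = -12°C; T = 3.2°C
  1800–2800 m, saturated: Δz = 1 km ⇒ ΔT = -5.9°C; T = -2.7°C
Environment:
  600–2800 m, environment: Δz = 2.2 km ⇒ ΔT = -7.26°C; T = 7.94°C
T_parcel − T_env = -2.7 − 7.94 = -10.64°C

-10.64°C (parcel cooler than environment)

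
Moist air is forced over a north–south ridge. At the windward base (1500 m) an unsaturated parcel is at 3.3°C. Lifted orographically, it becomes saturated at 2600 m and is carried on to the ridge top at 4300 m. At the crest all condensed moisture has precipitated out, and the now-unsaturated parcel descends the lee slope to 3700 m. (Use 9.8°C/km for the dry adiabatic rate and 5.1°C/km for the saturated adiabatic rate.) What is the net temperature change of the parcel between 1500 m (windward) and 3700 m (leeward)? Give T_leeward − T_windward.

From 1500 m to 2600 m (dry): cools by 9.8 × 1.1 = 10.78°C, giving -7.48°C.
From 2600 m to 4300 m (saturated): cools by 5.1 × 1.7 = 8.67°C, giving -16.15°C.
From 4300 m to 3700 m (dry descent): warms by 9.8 × 0.6 = 5.88°C, giving -10.27°C.
Net change vs windward start: -10.27 − 3.3 = -13.57°C

-13.57°C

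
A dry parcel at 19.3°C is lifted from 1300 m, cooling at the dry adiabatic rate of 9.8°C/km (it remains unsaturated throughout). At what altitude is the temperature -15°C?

4800 m

Height above start = (19.3 − (-15)) / 9.8 = 3.5 km
Altitude = 1300 m + 3500 m = 4800 m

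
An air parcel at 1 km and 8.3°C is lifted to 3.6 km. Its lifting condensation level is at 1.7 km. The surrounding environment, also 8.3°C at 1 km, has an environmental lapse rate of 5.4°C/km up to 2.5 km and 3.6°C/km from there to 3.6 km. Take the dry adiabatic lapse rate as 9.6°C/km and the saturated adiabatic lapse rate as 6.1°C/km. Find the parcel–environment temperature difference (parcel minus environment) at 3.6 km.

Parcel:
  1000–1700 m, dry: Δz = 0.7 km ⇒ ΔT = -6.72°C; T = 1.58°C
  1700–3600 m, saturated: Δz = 1.9 km ⇒ ΔT = -11.59°C; T = -10.01°C
Environment:
  1000–2500 m, environment, lower layer: Δz = 1.5 km ⇒ ΔT = -8.1°C; T = 0.2°C
  2500–3600 m, environment, upper layer: Δz = 1.1 km ⇒ ΔT = -3.96°C; T = -3.76°C
T_parcel − T_env = -10.01 − (-3.76) = -6.25°C

-6.25°C (parcel cooler than environment)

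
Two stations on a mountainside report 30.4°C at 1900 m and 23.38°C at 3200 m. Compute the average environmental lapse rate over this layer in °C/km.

Γ = −ΔT/Δz = (30.4 − 23.38) / (3200 − 1900) m
  = 7.02°C / 1.3 km = 5.4°C/km

5.4°C/km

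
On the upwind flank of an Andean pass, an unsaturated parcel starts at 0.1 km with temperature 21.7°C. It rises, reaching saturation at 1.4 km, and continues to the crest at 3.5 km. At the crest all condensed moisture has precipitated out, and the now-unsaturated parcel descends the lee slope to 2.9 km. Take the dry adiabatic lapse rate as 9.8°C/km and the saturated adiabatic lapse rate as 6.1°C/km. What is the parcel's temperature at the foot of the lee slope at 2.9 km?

100 → 1400 m (dry, 9.8°C/km): ΔT = -9.8 × 1.3 = -12.74°C → T = 8.96°C
1400 → 3500 m (saturated, 6.1°C/km): ΔT = -6.1 × 2.1 = -12.81°C → T = -3.85°C
3500 → 2900 m (dry descent, 9.8°C/km): ΔT = +9.8 × 0.6 = +5.88°C → T = 2.03°C

2.03°C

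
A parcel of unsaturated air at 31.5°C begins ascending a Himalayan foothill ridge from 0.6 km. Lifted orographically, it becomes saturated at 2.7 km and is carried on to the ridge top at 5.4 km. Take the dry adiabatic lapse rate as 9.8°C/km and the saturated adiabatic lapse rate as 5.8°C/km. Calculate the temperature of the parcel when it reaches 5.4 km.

600–2700 m, dry: Δz = 2.1 km ⇒ ΔT = -20.58°C; T = 10.92°C
2700–5400 m, saturated: Δz = 2.7 km ⇒ ΔT = -15.66°C; T = -4.74°C

-4.74°C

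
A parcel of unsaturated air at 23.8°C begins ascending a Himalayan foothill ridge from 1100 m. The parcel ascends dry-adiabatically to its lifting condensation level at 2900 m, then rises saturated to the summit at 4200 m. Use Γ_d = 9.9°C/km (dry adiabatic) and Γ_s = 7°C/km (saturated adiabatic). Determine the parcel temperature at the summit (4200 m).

-3.12°C

1100–2900 m, dry: Δz = 1.8 km ⇒ ΔT = -17.82°C; T = 5.98°C
2900–4200 m, saturated: Δz = 1.3 km ⇒ ΔT = -9.1°C; T = -3.12°C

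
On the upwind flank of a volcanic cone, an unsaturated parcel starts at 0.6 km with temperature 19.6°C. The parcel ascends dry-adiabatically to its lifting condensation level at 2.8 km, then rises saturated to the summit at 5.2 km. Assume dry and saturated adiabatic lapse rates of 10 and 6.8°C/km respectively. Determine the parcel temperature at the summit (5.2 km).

600–2800 m, dry: Δz = 2.2 km ⇒ ΔT = -22°C; T = -2.4°C
2800–5200 m, saturated: Δz = 2.4 km ⇒ ΔT = -16.32°C; T = -18.72°C

-18.72°C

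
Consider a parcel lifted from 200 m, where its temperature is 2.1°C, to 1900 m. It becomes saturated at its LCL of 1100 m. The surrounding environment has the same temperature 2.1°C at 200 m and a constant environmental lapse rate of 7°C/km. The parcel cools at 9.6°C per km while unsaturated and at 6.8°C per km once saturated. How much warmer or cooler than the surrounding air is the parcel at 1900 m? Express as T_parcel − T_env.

-2.18°C (parcel cooler than environment)

Parcel:
  From 200 m to 1100 m (dry): cools by 9.6 × 0.9 = 8.64°C, giving -6.54°C.
  From 1100 m to 1900 m (saturated): cools by 6.8 × 0.8 = 5.44°C, giving -11.98°C.
Environment:
  From 200 m to 1900 m (environment): cools by 7 × 1.7 = 11.9°C, giving -9.8°C.
T_parcel − T_env = -11.98 − (-9.8) = -2.18°C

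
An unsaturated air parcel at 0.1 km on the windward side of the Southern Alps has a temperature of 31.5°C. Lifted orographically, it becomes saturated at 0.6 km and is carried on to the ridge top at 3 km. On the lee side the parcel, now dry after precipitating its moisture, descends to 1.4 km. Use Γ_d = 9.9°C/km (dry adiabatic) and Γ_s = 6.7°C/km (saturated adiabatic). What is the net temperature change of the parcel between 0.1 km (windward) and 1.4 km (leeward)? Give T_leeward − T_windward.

100–600 m, dry: Δz = 0.5 km ⇒ ΔT = -4.95°C; T = 26.55°C
600–3000 m, saturated: Δz = 2.4 km ⇒ ΔT = -16.08°C; T = 10.47°C
3000–1400 m, dry descent: Δz = 1.6 km ⇒ ΔT = +15.84°C; T = 26.31°C
Net change vs windward start: 26.31 − 31.5 = -5.19°C

-5.19°C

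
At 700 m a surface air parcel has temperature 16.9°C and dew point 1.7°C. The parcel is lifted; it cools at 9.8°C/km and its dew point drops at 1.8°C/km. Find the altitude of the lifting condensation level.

T and T_d converge at 9.8 − 1.8 = 8°C per km
Height above start = (16.9 − 1.7) / 8 = 1.9 km
LCL altitude = 700 m + 1900 m = 2600 m

2600 m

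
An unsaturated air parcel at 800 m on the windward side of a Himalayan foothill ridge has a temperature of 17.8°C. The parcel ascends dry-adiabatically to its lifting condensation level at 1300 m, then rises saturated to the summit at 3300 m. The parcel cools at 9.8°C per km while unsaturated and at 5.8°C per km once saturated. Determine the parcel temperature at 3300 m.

800–1300 m, dry: Δz = 0.5 km ⇒ ΔT = -4.9°C; T = 12.9°C
1300–3300 m, saturated: Δz = 2 km ⇒ ΔT = -11.6°C; T = 1.3°C

1.3°C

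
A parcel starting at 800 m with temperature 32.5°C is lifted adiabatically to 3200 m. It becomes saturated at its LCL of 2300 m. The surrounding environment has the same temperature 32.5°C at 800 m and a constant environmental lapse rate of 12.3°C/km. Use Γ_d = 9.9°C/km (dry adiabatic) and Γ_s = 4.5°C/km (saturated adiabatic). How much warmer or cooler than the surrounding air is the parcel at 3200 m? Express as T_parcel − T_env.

+10.62°C (parcel warmer than environment)

Parcel:
  From 800 m to 2300 m (dry): cools by 9.9 × 1.5 = 14.85°C, giving 17.65°C.
  From 2300 m to 3200 m (saturated): cools by 4.5 × 0.9 = 4.05°C, giving 13.6°C.
Environment:
  From 800 m to 3200 m (environment): cools by 12.3 × 2.4 = 29.52°C, giving 2.98°C.
T_parcel − T_env = 13.6 − 2.98 = +10.62°C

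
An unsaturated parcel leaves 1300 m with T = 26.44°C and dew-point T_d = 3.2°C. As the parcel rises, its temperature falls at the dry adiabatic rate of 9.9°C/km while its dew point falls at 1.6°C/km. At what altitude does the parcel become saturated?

T and T_d converge at 9.9 − 1.6 = 8.3°C per km
Height above start = (26.44 − 3.2) / 8.3 = 2.8 km
LCL altitude = 1300 m + 2800 m = 4100 m

4100 m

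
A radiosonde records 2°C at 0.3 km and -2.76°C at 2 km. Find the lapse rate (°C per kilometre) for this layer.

2.8°C/km

Γ = −ΔT/Δz = (2 − (-2.76)) / (2000 − 300) m
  = 4.76°C / 1.7 km = 2.8°C/km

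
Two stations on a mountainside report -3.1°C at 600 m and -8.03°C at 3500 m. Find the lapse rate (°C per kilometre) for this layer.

Γ = −ΔT/Δz = (-3.1 − (-8.03)) / (3500 − 600) m
  = 4.93°C / 2.9 km = 1.7°C/km

1.7°C/km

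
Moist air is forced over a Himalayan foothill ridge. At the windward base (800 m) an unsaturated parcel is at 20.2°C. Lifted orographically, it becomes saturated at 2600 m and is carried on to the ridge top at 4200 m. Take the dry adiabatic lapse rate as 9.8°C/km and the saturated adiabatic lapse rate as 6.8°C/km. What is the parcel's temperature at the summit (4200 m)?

-8.32°C

800 → 2600 m (dry, 9.8°C/km): ΔT = -9.8 × 1.8 = -17.64°C → T = 2.56°C
2600 → 4200 m (saturated, 6.8°C/km): ΔT = -6.8 × 1.6 = -10.88°C → T = -8.32°C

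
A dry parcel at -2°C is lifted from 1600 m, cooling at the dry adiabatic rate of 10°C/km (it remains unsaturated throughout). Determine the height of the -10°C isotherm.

2400 m

Height above start = (-2 − (-10)) / 10 = 0.8 km
Altitude = 1600 m + 800 m = 2400 m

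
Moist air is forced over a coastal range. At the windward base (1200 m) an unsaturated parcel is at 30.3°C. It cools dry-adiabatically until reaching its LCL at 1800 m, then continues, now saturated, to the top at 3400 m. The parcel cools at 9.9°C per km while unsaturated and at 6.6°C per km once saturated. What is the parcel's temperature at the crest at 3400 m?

13.8°C

Dry to 1800 m: -9.9 × 0.6 km = -5.94°C, so T = 24.36°C.
Saturated to 3400 m: -6.6 × 1.6 km = -10.56°C, so T = 13.8°C.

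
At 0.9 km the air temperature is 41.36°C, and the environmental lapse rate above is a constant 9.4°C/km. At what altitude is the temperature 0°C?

5.3 km

Height above start = (41.36 − 0) / 9.4 = 4.4 km
Altitude = 900 m + 4400 m = 5300 m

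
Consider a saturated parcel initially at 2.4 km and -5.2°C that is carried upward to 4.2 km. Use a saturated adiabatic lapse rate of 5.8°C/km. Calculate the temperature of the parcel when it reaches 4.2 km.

2400–4200 m, saturated adiabatic: Δz = 1.8 km ⇒ ΔT = -10.44°C; T = -15.64°C

-15.64°C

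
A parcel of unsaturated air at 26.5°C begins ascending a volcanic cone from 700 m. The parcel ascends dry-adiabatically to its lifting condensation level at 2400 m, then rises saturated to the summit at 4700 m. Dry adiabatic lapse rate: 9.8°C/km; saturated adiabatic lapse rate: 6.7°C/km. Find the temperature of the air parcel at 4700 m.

-5.57°C

Dry to 2400 m: -9.8 × 1.7 km = -16.66°C, so T = 9.84°C.
Saturated to 4700 m: -6.7 × 2.3 km = -15.41°C, so T = -5.57°C.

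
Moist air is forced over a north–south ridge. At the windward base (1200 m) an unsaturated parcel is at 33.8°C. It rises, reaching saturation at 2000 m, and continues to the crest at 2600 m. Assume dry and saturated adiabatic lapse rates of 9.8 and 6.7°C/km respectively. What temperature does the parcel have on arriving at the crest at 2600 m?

1200–2000 m, dry: Δz = 0.8 km ⇒ ΔT = -7.84°C; T = 25.96°C
2000–2600 m, saturated: Δz = 0.6 km ⇒ ΔT = -4.02°C; T = 21.94°C

21.94°C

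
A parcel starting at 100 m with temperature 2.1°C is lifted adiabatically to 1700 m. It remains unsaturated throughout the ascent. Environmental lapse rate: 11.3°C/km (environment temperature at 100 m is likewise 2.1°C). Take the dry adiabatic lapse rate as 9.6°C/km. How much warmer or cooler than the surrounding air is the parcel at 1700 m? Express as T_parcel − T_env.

Parcel:
  Dry to 1700 m: -9.6 × 1.6 km = -15.36°C, so T = -13.26°C.
Environment:
  Environment to 1700 m: -11.3 × 1.6 km = -18.08°C, so T = -15.98°C.
T_parcel − T_env = -13.26 − (-15.98) = +2.72°C

+2.72°C (parcel warmer than environment)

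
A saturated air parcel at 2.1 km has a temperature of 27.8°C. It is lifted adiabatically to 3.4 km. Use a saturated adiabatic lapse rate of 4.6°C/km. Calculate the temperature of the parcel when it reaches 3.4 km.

21.82°C

2100–3400 m, saturated adiabatic: Δz = 1.3 km ⇒ ΔT = -5.98°C; T = 21.82°C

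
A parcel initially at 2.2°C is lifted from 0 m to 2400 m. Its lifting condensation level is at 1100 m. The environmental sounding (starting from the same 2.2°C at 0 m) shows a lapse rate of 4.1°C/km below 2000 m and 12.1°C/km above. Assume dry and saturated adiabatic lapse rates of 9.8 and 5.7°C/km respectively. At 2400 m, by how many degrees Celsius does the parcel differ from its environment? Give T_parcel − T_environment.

-5.15°C (parcel cooler than environment)

Parcel:
  0 → 1100 m (dry, 9.8°C/km): ΔT = -9.8 × 1.1 = -10.78°C → T = -8.58°C
  1100 → 2400 m (saturated, 5.7°C/km): ΔT = -5.7 × 1.3 = -7.41°C → T = -15.99°C
Environment:
  0 → 2000 m (environment, lower layer, 4.1°C/km): ΔT = -4.1 × 2 = -8.2°C → T = -6°C
  2000 → 2400 m (environment, upper layer, 12.1°C/km): ΔT = -12.1 × 0.4 = -4.84°C → T = -10.84°C
T_parcel − T_env = -15.99 − (-10.84) = -5.15°C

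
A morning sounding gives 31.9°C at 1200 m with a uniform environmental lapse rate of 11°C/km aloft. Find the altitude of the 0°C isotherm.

4100 m

Height above start = (31.9 − 0) / 11 = 2.9 km
Altitude = 1200 m + 2900 m = 4100 m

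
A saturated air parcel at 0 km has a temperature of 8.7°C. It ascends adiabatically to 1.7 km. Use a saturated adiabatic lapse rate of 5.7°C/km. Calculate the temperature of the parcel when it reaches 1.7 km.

0 → 1700 m (saturated adiabatic, 5.7°C/km): ΔT = -5.7 × 1.7 = -9.69°C → T = -0.99°C

-0.99°C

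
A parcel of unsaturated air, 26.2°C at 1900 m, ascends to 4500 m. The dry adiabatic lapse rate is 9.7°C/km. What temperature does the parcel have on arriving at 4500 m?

0.98°C

1900–4500 m, dry adiabatic: Δz = 2.6 km ⇒ ΔT = -25.22°C; T = 0.98°C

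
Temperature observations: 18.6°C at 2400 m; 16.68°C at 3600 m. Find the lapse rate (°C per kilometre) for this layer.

1.6°C/km

Γ = −ΔT/Δz = (18.6 − 16.68) / (3600 − 2400) m
  = 1.92°C / 1.2 km = 1.6°C/km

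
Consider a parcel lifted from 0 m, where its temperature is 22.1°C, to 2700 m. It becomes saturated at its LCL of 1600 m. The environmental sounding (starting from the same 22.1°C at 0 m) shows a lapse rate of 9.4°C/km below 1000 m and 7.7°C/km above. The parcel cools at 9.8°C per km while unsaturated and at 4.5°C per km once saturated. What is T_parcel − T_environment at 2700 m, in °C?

Parcel:
  Dry to 1600 m: -9.8 × 1.6 km = -15.68°C, so T = 6.42°C.
  Saturated to 2700 m: -4.5 × 1.1 km = -4.95°C, so T = 1.47°C.
Environment:
  Environment, lower layer to 1000 m: -9.4 × 1 km = -9.4°C, so T = 12.7°C.
  Environment, upper layer to 2700 m: -7.7 × 1.7 km = -13.09°C, so T = -0.39°C.
T_parcel − T_env = 1.47 − (-0.39) = +1.86°C

+1.86°C (parcel warmer than environment)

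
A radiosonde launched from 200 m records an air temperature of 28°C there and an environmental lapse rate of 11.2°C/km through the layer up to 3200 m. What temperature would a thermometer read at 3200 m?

200 → 3200 m (environmental, 11.2°C/km): ΔT = -11.2 × 3 = -33.6°C → T = -5.6°C

-5.6°C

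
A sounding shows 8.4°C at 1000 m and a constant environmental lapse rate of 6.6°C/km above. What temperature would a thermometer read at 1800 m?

3.12°C

From 1000 m to 1800 m (environmental): cools by 6.6 × 0.8 = 5.28°C, giving 3.12°C.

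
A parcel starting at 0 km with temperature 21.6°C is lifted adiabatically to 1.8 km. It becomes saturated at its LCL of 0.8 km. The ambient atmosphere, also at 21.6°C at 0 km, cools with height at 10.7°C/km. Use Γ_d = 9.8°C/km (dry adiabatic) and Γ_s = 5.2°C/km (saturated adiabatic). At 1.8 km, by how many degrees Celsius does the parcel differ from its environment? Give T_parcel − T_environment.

+6.22°C (parcel warmer than environment)

Parcel:
  0–800 m, dry: Δz = 0.8 km ⇒ ΔT = -7.84°C; T = 13.76°C
  800–1800 m, saturated: Δz = 1 km ⇒ ΔT = -5.2°C; T = 8.56°C
Environment:
  0–1800 m, environment: Δz = 1.8 km ⇒ ΔT = -19.26°C; T = 2.34°C
T_parcel − T_env = 8.56 − 2.34 = +6.22°C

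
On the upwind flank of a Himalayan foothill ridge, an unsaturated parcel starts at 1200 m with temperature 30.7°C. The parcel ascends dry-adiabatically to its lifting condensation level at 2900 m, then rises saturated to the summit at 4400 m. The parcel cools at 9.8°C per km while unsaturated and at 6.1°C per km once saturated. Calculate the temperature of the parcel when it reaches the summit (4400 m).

1200 → 2900 m (dry, 9.8°C/km): ΔT = -9.8 × 1.7 = -16.66°C → T = 14.04°C
2900 → 4400 m (saturated, 6.1°C/km): ΔT = -6.1 × 1.5 = -9.15°C → T = 4.89°C

4.89°C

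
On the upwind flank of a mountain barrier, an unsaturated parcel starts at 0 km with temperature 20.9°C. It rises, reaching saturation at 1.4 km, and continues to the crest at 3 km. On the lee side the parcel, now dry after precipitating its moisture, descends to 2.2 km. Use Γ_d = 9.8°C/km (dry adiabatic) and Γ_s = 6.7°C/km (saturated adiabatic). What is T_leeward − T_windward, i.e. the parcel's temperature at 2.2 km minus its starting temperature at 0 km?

Dry to 1400 m: -9.8 × 1.4 km = -13.72°C, so T = 7.18°C.
Saturated to 3000 m: -6.7 × 1.6 km = -10.72°C, so T = -3.54°C.
Dry descent to 2200 m: +9.8 × 0.8 km = +7.84°C, so T = 4.3°C.
Net change vs windward start: 4.3 − 20.9 = -16.6°C

-16.6°C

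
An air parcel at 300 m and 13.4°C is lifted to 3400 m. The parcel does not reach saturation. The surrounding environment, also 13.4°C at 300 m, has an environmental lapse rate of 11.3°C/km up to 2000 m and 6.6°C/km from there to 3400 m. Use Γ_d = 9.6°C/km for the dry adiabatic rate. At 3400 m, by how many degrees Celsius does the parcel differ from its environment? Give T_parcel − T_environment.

Parcel:
  From 300 m to 3400 m (dry): cools by 9.6 × 3.1 = 29.76°C, giving -16.36°C.
Environment:
  From 300 m to 2000 m (environment, lower layer): cools by 11.3 × 1.7 = 19.21°C, giving -5.81°C.
  From 2000 m to 3400 m (environment, upper layer): cools by 6.6 × 1.4 = 9.24°C, giving -15.05°C.
T_parcel − T_env = -16.36 − (-15.05) = -1.31°C

-1.31°C (parcel cooler than environment)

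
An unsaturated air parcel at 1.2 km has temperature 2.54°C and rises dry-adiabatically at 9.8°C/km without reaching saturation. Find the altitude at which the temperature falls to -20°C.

3.5 km

Height above start = (2.54 − (-20)) / 9.8 = 2.3 km
Altitude = 1200 m + 2300 m = 3500 m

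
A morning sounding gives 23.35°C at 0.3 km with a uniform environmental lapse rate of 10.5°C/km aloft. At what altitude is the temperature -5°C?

3 km

Height above start = (23.35 − (-5)) / 10.5 = 2.7 km
Altitude = 300 m + 2700 m = 3000 m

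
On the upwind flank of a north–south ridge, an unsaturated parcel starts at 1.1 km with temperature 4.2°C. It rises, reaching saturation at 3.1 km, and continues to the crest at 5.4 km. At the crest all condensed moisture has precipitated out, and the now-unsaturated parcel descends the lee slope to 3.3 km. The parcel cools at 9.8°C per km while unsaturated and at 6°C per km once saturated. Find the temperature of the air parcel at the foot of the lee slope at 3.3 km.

1100 → 3100 m (dry, 9.8°C/km): ΔT = -9.8 × 2 = -19.6°C → T = -15.4°C
3100 → 5400 m (saturated, 6°C/km): ΔT = -6 × 2.3 = -13.8°C → T = -29.2°C
5400 → 3300 m (dry descent, 9.8°C/km): ΔT = +9.8 × 2.1 = +20.58°C → T = -8.62°C

-8.62°C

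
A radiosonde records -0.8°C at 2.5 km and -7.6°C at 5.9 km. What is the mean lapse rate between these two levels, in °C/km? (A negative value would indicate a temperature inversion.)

2°C/km

Γ = −ΔT/Δz = (-0.8 − (-7.6)) / (5900 − 2500) m
  = 6.8°C / 3.4 km = 2°C/km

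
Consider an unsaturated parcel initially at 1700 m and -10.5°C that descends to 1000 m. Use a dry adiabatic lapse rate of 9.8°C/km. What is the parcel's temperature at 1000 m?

1700 → 1000 m (dry adiabatic, 9.8°C/km): ΔT = +9.8 × 0.7 = +6.86°C → T = -3.64°C

-3.64°C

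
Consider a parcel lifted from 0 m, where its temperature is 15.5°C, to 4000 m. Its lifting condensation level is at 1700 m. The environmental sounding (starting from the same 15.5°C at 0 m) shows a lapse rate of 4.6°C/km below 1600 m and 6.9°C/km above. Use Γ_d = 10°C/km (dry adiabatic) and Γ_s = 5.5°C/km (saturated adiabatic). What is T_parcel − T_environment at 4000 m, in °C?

Parcel:
  From 0 m to 1700 m (dry): cools by 10 × 1.7 = 17°C, giving -1.5°C.
  From 1700 m to 4000 m (saturated): cools by 5.5 × 2.3 = 12.65°C, giving -14.15°C.
Environment:
  From 0 m to 1600 m (environment, lower layer): cools by 4.6 × 1.6 = 7.36°C, giving 8.14°C.
  From 1600 m to 4000 m (environment, upper layer): cools by 6.9 × 2.4 = 16.56°C, giving -8.42°C.
T_parcel − T_env = -14.15 − (-8.42) = -5.73°C

-5.73°C (parcel cooler than environment)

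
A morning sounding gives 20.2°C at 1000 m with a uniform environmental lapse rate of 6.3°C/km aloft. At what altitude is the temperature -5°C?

5000 m

Height above start = (20.2 − (-5)) / 6.3 = 4 km
Altitude = 1000 m + 4000 m = 5000 m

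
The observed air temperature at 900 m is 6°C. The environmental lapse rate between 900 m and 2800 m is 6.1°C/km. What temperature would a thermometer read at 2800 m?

900 → 2800 m (environmental, 6.1°C/km): ΔT = -6.1 × 1.9 = -11.59°C → T = -5.59°C

-5.59°C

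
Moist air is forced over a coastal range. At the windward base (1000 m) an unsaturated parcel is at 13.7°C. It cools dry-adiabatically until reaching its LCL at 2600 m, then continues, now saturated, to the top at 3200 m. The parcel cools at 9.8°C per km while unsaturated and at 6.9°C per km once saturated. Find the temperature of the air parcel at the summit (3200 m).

-6.12°C

1000 → 2600 m (dry, 9.8°C/km): ΔT = -9.8 × 1.6 = -15.68°C → T = -1.98°C
2600 → 3200 m (saturated, 6.9°C/km): ΔT = -6.9 × 0.6 = -4.14°C → T = -6.12°C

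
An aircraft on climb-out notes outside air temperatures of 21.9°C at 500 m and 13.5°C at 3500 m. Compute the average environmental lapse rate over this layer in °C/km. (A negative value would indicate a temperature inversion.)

2.8°C/km

Γ = −ΔT/Δz = (21.9 − 13.5) / (3500 − 500) m
  = 8.4°C / 3 km = 2.8°C/km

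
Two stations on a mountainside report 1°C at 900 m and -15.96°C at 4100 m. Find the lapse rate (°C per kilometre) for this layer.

Γ = −ΔT/Δz = (1 − (-15.96)) / (4100 − 900) m
  = 16.96°C / 3.2 km = 5.3°C/km

5.3°C/km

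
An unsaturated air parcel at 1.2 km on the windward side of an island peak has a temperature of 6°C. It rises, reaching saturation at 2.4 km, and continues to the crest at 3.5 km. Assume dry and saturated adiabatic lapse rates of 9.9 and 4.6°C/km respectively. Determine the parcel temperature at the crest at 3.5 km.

Dry to 2400 m: -9.9 × 1.2 km = -11.88°C, so T = -5.88°C.
Saturated to 3500 m: -4.6 × 1.1 km = -5.06°C, so T = -10.94°C.

-10.94°C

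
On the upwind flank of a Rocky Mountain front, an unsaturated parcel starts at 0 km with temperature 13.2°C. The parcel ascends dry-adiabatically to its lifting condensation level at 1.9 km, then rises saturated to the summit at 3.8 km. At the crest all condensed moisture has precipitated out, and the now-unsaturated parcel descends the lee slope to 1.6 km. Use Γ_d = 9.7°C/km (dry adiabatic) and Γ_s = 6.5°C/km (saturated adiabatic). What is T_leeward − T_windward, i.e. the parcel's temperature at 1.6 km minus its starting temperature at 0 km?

From 0 m to 1900 m (dry): cools by 9.7 × 1.9 = 18.43°C, giving -5.23°C.
From 1900 m to 3800 m (saturated): cools by 6.5 × 1.9 = 12.35°C, giving -17.58°C.
From 3800 m to 1600 m (dry descent): warms by 9.7 × 2.2 = 21.34°C, giving 3.76°C.
Net change vs windward start: 3.76 − 13.2 = -9.44°C

-9.44°C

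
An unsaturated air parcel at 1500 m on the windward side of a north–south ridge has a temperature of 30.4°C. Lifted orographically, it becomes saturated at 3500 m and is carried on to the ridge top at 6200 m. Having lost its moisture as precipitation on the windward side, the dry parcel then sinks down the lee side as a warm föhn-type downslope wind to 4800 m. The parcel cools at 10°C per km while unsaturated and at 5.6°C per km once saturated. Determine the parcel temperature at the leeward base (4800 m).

9.28°C

Dry to 3500 m: -10 × 2 km = -20°C, so T = 10.4°C.
Saturated to 6200 m: -5.6 × 2.7 km = -15.12°C, so T = -4.72°C.
Dry descent to 4800 m: +10 × 1.4 km = +14°C, so T = 9.28°C.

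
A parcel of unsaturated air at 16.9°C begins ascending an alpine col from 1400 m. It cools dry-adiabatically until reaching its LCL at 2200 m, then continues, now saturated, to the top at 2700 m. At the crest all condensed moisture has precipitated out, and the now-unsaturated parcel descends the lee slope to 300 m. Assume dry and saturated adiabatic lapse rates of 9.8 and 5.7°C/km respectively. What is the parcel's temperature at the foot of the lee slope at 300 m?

1400 → 2200 m (dry, 9.8°C/km): ΔT = -9.8 × 0.8 = -7.84°C → T = 9.06°C
2200 → 2700 m (saturated, 5.7°C/km): ΔT = -5.7 × 0.5 = -2.85°C → T = 6.21°C
2700 → 300 m (dry descent, 9.8°C/km): ΔT = +9.8 × 2.4 = +23.52°C → T = 29.73°C

29.73°C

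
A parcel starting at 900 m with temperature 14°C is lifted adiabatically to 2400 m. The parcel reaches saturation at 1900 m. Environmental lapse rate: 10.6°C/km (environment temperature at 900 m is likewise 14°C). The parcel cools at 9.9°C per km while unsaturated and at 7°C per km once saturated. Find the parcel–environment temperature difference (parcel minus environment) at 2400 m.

Parcel:
  From 900 m to 1900 m (dry): cools by 9.9 × 1 = 9.9°C, giving 4.1°C.
  From 1900 m to 2400 m (saturated): cools by 7 × 0.5 = 3.5°C, giving 0.6°C.
Environment:
  From 900 m to 2400 m (environment): cools by 10.6 × 1.5 = 15.9°C, giving -1.9°C.
T_parcel − T_env = 0.6 − (-1.9) = +2.5°C

+2.5°C (parcel warmer than environment)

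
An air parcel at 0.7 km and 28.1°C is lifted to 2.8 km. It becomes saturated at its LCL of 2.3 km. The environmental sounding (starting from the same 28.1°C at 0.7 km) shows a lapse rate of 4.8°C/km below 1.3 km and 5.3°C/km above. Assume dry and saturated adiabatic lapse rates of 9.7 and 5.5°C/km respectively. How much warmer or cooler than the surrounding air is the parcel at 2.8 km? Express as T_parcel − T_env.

-7.44°C (parcel cooler than environment)

Parcel:
  From 700 m to 2300 m (dry): cools by 9.7 × 1.6 = 15.52°C, giving 12.58°C.
  From 2300 m to 2800 m (saturated): cools by 5.5 × 0.5 = 2.75°C, giving 9.83°C.
Environment:
  From 700 m to 1300 m (environment, lower layer): cools by 4.8 × 0.6 = 2.88°C, giving 25.22°C.
  From 1300 m to 2800 m (environment, upper layer): cools by 5.3 × 1.5 = 7.95°C, giving 17.27°C.
T_parcel − T_env = 9.83 − 17.27 = -7.44°C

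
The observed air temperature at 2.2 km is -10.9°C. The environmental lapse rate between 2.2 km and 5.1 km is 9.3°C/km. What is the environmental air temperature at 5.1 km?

From 2200 m to 5100 m (environmental): cools by 9.3 × 2.9 = 26.97°C, giving -37.87°C.

-37.87°C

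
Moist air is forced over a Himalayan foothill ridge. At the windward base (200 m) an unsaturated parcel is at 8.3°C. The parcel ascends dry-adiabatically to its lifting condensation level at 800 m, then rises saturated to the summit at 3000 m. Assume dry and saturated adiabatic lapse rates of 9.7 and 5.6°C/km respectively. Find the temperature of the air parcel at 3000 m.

-9.84°C

200–800 m, dry: Δz = 0.6 km ⇒ ΔT = -5.82°C; T = 2.48°C
800–3000 m, saturated: Δz = 2.2 km ⇒ ΔT = -12.32°C; T = -9.84°C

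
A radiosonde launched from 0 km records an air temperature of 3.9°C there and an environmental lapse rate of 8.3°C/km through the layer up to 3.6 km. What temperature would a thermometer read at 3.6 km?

-25.98°C

Environmental to 3600 m: -8.3 × 3.6 km = -29.88°C, so T = -25.98°C.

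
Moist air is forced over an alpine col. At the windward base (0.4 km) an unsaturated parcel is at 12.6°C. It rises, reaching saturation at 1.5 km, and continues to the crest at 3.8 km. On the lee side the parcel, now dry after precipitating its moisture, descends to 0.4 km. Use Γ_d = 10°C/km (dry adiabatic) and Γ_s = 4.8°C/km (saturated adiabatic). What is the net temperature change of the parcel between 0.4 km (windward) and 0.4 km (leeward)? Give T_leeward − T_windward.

400 → 1500 m (dry, 10°C/km): ΔT = -10 × 1.1 = -11°C → T = 1.6°C
1500 → 3800 m (saturated, 4.8°C/km): ΔT = -4.8 × 2.3 = -11.04°C → T = -9.44°C
3800 → 400 m (dry descent, 10°C/km): ΔT = +10 × 3.4 = +34°C → T = 24.56°C
Net change vs windward start: 24.56 − 12.6 = +11.96°C

+11.96°C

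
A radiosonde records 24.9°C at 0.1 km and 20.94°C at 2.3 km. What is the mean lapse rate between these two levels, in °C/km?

1.8°C/km

Γ = −ΔT/Δz = (24.9 − 20.94) / (2300 − 100) m
  = 3.96°C / 2.2 km = 1.8°C/km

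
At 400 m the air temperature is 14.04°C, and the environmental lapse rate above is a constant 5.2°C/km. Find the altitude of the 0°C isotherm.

3100 m

Height above start = (14.04 − 0) / 5.2 = 2.7 km
Altitude = 400 m + 2700 m = 3100 m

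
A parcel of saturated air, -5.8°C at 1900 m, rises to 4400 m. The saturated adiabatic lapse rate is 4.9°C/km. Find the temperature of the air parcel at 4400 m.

-18.05°C

Saturated adiabatic to 4400 m: -4.9 × 2.5 km = -12.25°C, so T = -18.05°C.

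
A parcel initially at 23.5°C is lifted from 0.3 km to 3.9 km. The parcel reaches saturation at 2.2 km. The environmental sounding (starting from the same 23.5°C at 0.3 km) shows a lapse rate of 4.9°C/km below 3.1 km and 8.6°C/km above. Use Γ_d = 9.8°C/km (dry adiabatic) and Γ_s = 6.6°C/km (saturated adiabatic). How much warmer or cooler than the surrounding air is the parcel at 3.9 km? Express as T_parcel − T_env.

Parcel:
  300 → 2200 m (dry, 9.8°C/km): ΔT = -9.8 × 1.9 = -18.62°C → T = 4.88°C
  2200 → 3900 m (saturated, 6.6°C/km): ΔT = -6.6 × 1.7 = -11.22°C → T = -6.34°C
Environment:
  300 → 3100 m (environment, lower layer, 4.9°C/km): ΔT = -4.9 × 2.8 = -13.72°C → T = 9.78°C
  3100 → 3900 m (environment, upper layer, 8.6°C/km): ΔT = -8.6 × 0.8 = -6.88°C → T = 2.9°C
T_parcel − T_env = -6.34 − 2.9 = -9.24°C

-9.24°C (parcel cooler than environment)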